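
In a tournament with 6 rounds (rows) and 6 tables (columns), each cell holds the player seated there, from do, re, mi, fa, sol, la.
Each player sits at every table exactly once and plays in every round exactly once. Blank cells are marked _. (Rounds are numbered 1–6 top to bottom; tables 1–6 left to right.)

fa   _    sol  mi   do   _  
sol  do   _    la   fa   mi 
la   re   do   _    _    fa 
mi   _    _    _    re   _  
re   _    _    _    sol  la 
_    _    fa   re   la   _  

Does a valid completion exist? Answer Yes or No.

No round or table among the givens repeats a symbol, and propagating forced cells runs into no contradiction.
One valid completion exists (for instance, fa la sol mi do re / sol do re la fa mi / la re do sol mi fa / mi sol la fa re do / re fa mi do sol la / do mi fa re la sol).

Yes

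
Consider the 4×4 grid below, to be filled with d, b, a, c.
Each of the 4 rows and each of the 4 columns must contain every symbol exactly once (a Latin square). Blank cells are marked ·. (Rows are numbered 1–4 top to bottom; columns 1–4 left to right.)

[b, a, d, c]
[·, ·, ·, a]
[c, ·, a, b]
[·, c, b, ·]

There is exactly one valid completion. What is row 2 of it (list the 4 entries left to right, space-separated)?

Row 2, column 1: row 2 has {a} and column 1 has {b, c}, leaving only d.
Row 2, column 2: row 2 has {d, a} and column 2 has {a, c}, leaving only b.
Row 2, column 3: row 2 has {d, b, a} and column 3 has {d, b, a}, leaving only c.
So row 2 reads: d b c a.

d b c a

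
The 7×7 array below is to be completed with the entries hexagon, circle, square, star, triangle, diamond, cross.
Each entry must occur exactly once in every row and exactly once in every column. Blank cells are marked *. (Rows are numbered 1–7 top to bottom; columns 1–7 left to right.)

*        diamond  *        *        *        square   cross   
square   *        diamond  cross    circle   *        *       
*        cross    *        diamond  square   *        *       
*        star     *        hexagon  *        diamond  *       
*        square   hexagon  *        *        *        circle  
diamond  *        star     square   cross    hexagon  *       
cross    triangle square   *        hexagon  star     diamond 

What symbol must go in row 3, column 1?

Row 2, column 2: row 2 has {circle, square, diamond, cross} and column 2 has {square, star, triangle, diamond, cross}, leaving only hexagon.
Row 2, column 6: row 2 has {hexagon, circle, square, diamond, cross} and column 6 has {hexagon, square, star, diamond}, leaving only triangle.
Row 2, column 7: row 2 has {hexagon, circle, square, triangle, diamond, cross} and column 7 has {circle, diamond, cross}, leaving only star.
Row 3, column 6: row 3 has {square, diamond, cross} and column 6 has {hexagon, square, star, triangle, diamond}, leaving only circle.
Row 3, column 3: row 3 has {circle, square, diamond, cross} and column 3 has {hexagon, square, star, diamond}, leaving only triangle.
Row 1, column 3: row 1 has {square, diamond, cross} and column 3 has {hexagon, square, star, triangle, diamond}, leaving only circle.
Row 3, column 7: row 3 has {circle, square, triangle, diamond, cross} and column 7 has {circle, star, diamond, cross}, leaving only hexagon.
Row 3 already has {hexagon, circle, square, triangle, diamond, cross} and column 1 already has {square, diamond, cross}, so row 3, column 1 must be star.

star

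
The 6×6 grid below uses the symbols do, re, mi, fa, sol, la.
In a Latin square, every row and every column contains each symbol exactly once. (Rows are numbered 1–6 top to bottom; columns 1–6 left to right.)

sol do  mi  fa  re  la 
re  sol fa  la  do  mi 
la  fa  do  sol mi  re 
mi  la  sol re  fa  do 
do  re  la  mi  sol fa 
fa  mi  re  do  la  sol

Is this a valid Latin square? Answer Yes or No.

Yes

Each row is a permutation of the 6 symbols, and so is each column.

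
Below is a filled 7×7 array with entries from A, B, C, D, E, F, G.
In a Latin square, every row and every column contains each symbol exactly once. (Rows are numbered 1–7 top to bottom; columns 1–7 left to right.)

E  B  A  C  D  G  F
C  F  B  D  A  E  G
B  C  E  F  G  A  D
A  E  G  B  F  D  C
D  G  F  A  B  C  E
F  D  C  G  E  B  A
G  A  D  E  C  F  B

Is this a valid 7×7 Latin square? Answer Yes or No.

Yes

Each row is a permutation of the 7 symbols, and so is each column.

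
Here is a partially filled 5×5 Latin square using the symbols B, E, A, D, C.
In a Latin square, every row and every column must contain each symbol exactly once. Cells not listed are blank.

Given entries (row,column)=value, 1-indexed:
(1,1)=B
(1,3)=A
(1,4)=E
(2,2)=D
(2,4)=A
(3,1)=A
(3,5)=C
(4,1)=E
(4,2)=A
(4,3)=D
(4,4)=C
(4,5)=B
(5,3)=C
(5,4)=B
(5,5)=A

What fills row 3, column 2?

B

Row 1, column 2: row 1 has {B, E, A} and column 2 has {A, D}, leaving only C.
Row 1, column 5: row 1 has {B, E, A, C} and column 5 has {B, A, C}, leaving only D.
Row 2, column 1: row 2 has {A, D} and column 1 has {B, E, A}, leaving only C.
Row 2, column 5: row 2 has {A, D, C} and column 5 has {B, A, D, C}, leaving only E.
Row 2, column 3: row 2 has {E, A, D, C} and column 3 has {A, D, C}, leaving only B.
Row 3, column 3: row 3 has {A, C} and column 3 has {B, A, D, C}, leaving only E.
Row 3 already has {E, A, C} and column 2 already has {A, D, C}, so row 3, column 2 must be B.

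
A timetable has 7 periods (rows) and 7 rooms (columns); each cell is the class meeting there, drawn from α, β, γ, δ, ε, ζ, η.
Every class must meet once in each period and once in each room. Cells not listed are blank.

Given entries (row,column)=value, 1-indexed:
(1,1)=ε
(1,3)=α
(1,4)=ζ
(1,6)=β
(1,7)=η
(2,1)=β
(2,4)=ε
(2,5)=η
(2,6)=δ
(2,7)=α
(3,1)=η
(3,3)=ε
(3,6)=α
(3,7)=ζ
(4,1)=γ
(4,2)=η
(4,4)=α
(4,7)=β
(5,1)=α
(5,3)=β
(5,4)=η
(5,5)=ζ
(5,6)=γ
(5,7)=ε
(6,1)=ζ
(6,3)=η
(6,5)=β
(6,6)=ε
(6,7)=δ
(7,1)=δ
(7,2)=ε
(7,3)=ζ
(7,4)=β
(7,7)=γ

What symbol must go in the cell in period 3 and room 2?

β

Period 2, room 3: period 2 has {α, β, δ, ε, η} and room 3 has {α, β, ε, ζ, η}, leaving only γ.
Period 2, room 2: period 2 has {α, β, γ, δ, ε, η} and room 2 has {ε, η}, leaving only ζ.
Period 4, room 3: period 4 has {α, β, γ, η} and room 3 has {α, β, γ, ε, ζ, η}, leaving only δ.
Period 4, room 5: period 4 has {α, β, γ, δ, η} and room 5 has {β, ζ, η}, leaving only ε.
Period 4, room 6: period 4 has {α, β, γ, δ, ε, η} and room 6 has {α, β, γ, δ, ε}, leaving only ζ.
Period 5, room 2: period 5 has {α, β, γ, ε, ζ, η} and room 2 has {ε, ζ, η}, leaving only δ.
Period 1, room 2: period 1 has {α, β, ε, ζ, η} and room 2 has {δ, ε, ζ, η}, leaving only γ.
Period 3 already has {α, ε, ζ, η} and room 2 already has {γ, δ, ε, ζ, η}, so period 3, room 2 must be β.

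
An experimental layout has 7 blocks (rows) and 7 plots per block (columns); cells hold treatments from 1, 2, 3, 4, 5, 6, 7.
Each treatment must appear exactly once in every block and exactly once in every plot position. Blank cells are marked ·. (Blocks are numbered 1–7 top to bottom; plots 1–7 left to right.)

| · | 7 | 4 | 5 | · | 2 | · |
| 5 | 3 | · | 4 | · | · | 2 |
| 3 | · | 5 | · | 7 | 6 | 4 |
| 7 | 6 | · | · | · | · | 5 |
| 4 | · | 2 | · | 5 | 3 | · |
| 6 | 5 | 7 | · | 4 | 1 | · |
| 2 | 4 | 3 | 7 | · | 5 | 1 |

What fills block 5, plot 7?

Block 1, plot 1: block 1 has {2, 4, 5, 7} and plot 1 has {2, 3, 4, 5, 6, 7}, leaving only 1.
Block 2, plot 6: block 2 has {2, 3, 4, 5} and plot 6 has {1, 2, 3, 5, 6}, leaving only 7.
Block 4, plot 3: block 4 has {5, 6, 7} and plot 3 has {2, 3, 4, 5, 7}, leaving only 1.
Block 2, plot 3: block 2 has {2, 3, 4, 5, 7} and plot 3 has {1, 2, 3, 4, 5, 7}, leaving only 6.
Block 2, plot 5: block 2 has {2, 3, 4, 5, 6, 7} and plot 5 has {4, 5, 7}, leaving only 1.
Block 4, plot 6: block 4 has {1, 5, 6, 7} and plot 6 has {1, 2, 3, 5, 6, 7}, leaving only 4.
Block 5, plot 2: block 5 has {2, 3, 4, 5} and plot 2 has {3, 4, 5, 6, 7}, leaving only 1.
Block 3, plot 2: block 3 has {3, 4, 5, 6, 7} and plot 2 has {1, 3, 4, 5, 6, 7}, leaving only 2.
Block 3, plot 4: block 3 has {2, 3, 4, 5, 6, 7} and plot 4 has {4, 5, 7}, leaving only 1.
Block 5, plot 4: block 5 has {1, 2, 3, 4, 5} and plot 4 has {1, 4, 5, 7}, leaving only 6.
Block 5 already has {1, 2, 3, 4, 5, 6} and plot 7 already has {1, 2, 4, 5}, so block 5, plot 7 must be 7.

7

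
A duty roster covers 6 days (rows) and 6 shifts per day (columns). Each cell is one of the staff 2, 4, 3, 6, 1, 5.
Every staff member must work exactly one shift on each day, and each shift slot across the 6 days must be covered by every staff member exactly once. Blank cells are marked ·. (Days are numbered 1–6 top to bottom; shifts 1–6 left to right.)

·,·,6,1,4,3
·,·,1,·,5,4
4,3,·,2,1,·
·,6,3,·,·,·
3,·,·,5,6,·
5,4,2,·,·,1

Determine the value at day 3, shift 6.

6

Day 1, shift 1: day 1 has {4, 3, 6, 1} and shift 1 has {4, 3, 5}, leaving only 2.
Day 1, shift 2: day 1 has {2, 4, 3, 6, 1} and shift 2 has {4, 3, 6}, leaving only 5.
Day 2, shift 1: day 2 has {4, 1, 5} and shift 1 has {2, 4, 3, 5}, leaving only 6.
Day 2, shift 2: day 2 has {4, 6, 1, 5} and shift 2 has {4, 3, 6, 5}, leaving only 2.
Day 2, shift 4: day 2 has {2, 4, 6, 1, 5} and shift 4 has {2, 1, 5}, leaving only 3.
Day 3, shift 3: day 3 has {2, 4, 3, 1} and shift 3 has {2, 3, 6, 1}, leaving only 5.
Day 3 already has {2, 4, 3, 1, 5} and shift 6 already has {4, 3, 1}, so day 3, shift 6 must be 6.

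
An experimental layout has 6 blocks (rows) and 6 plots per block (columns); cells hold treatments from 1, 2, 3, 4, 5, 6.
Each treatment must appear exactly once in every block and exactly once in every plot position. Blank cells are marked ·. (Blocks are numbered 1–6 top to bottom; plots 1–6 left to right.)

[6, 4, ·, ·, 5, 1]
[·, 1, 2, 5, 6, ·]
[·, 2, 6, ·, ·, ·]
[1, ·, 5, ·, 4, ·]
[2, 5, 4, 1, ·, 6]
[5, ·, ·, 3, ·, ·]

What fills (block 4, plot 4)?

6

Block 1, plot 3: block 1 has {1, 4, 5, 6} and plot 3 has {2, 4, 5, 6}, leaving only 3.
Block 1, plot 4: block 1 has {1, 3, 4, 5, 6} and plot 4 has {1, 3, 5}, leaving only 2.
Block 4 already has {1, 4, 5} and plot 4 already has {1, 2, 3, 5}, so block 4, plot 4 must be 6.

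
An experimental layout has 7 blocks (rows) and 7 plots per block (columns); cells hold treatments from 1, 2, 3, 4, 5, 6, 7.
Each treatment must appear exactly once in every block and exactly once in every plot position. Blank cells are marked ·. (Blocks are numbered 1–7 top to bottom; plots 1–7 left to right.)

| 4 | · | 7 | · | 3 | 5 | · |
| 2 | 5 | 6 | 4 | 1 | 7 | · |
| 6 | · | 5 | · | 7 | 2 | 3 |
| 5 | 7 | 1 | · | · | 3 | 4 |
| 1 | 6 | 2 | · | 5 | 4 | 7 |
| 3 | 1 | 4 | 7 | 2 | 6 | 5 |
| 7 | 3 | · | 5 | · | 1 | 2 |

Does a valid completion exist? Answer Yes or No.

No

Block 2, plot 7: block 2 together with plot 7 already contain {1, 2, 3, 4, 5, 6, 7} — every symbol — so nothing can go there. The grid has no valid completion.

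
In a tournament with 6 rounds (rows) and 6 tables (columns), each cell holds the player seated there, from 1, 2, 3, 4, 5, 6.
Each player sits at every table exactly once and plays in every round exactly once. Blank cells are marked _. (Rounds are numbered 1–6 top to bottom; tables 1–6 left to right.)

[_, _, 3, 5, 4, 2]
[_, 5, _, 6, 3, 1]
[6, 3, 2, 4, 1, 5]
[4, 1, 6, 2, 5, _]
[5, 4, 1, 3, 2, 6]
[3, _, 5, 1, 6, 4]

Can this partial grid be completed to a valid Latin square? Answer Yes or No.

No round or table among the givens repeats a symbol, and propagating forced cells runs into no contradiction.
One valid completion exists (for instance, 1 6 3 5 4 2 / 2 5 4 6 3 1 / 6 3 2 4 1 5 / 4 1 6 2 5 3 / 5 4 1 3 2 6 / 3 2 5 1 6 4).

Yes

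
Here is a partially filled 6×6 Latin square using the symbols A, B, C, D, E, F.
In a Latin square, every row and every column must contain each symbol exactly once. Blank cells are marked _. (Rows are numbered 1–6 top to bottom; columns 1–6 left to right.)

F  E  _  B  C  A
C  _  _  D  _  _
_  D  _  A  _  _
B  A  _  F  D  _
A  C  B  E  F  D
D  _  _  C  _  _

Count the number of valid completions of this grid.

Row 1, column 3: eliminating its row and column leaves {D}.
Row 2, column 2: eliminating its row and column leaves {B, F}.
Row 2, column 3: eliminating its row and column leaves {A, E, F}.
Row 2, column 5: eliminating its row and column leaves {A, B, E}.
Row 2, column 6: eliminating its row and column leaves {B, E, F}.
Row 3, column 1: eliminating its row and column leaves {E}.
Row 3, column 3: eliminating its row and column leaves {C, E, F}.
Row 3, column 5: eliminating its row and column leaves {B, E}.
Row 3, column 6: eliminating its row and column leaves {B, C, E, F}.
Row 4, column 3: eliminating its row and column leaves {C, E}.
Row 4, column 6: eliminating its row and column leaves {C, E}.
Row 6, column 2: eliminating its row and column leaves {B, F}.
Row 6, column 3: eliminating its row and column leaves {A, E, F}.
Row 6, column 5: eliminating its row and column leaves {A, B, E}.
Row 6, column 6: eliminating its row and column leaves {B, E, F}.
Enumerating the assignments across these blanks that avoid any row or column repeat gives 6 completions.

6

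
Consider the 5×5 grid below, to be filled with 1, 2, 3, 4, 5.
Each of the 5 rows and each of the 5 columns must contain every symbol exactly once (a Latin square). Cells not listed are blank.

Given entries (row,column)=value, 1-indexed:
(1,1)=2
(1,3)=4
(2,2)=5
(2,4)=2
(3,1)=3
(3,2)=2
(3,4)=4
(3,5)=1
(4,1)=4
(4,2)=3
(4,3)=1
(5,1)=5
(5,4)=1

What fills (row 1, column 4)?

Row 1, column 2: row 1 has {2, 4} and column 2 has {2, 3, 5}, leaving only 1.
Row 2, column 1: row 2 has {2, 5} and column 1 has {2, 3, 4, 5}, leaving only 1.
Row 2, column 3: row 2 has {1, 2, 5} and column 3 has {1, 4}, leaving only 3.
Row 2, column 5: row 2 has {1, 2, 3, 5} and column 5 has {1}, leaving only 4.
Row 3, column 3: row 3 has {1, 2, 3, 4} and column 3 has {1, 3, 4}, leaving only 5.
Row 4, column 4: row 4 has {1, 3, 4} and column 4 has {1, 2, 4}, leaving only 5.
Row 1 already has {1, 2, 4} and column 4 already has {1, 2, 4, 5}, so row 1, column 4 must be 3.

3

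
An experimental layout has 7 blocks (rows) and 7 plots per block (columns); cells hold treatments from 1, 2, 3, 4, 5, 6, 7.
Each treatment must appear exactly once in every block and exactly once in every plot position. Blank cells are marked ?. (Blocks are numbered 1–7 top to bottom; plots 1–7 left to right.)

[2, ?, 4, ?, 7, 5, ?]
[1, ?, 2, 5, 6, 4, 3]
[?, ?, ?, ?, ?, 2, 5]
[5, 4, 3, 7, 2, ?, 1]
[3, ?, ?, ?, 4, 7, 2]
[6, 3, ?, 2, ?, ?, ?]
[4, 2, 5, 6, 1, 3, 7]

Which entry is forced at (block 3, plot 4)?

4

Block 1, plot 7: block 1 has {2, 4, 5, 7} and plot 7 has {1, 2, 3, 5, 7}, leaving only 6.
Block 1, plot 2: block 1 has {2, 4, 5, 6, 7} and plot 2 has {2, 3, 4}, leaving only 1.
Block 1, plot 4: block 1 has {1, 2, 4, 5, 6, 7} and plot 4 has {2, 5, 6, 7}, leaving only 3.
Block 2, plot 2: block 2 has {1, 2, 3, 4, 5, 6} and plot 2 has {1, 2, 3, 4}, leaving only 7.
Block 3, plot 1: block 3 has {2, 5} and plot 1 has {1, 2, 3, 4, 5, 6}, leaving only 7.
Block 3, plot 2: block 3 has {2, 5, 7} and plot 2 has {1, 2, 3, 4, 7}, leaving only 6.
Block 3, plot 3: block 3 has {2, 5, 6, 7} and plot 3 has {2, 3, 4, 5}, leaving only 1.
Block 3 already has {1, 2, 5, 6, 7} and plot 4 already has {2, 3, 5, 6, 7}, so block 3, plot 4 must be 4.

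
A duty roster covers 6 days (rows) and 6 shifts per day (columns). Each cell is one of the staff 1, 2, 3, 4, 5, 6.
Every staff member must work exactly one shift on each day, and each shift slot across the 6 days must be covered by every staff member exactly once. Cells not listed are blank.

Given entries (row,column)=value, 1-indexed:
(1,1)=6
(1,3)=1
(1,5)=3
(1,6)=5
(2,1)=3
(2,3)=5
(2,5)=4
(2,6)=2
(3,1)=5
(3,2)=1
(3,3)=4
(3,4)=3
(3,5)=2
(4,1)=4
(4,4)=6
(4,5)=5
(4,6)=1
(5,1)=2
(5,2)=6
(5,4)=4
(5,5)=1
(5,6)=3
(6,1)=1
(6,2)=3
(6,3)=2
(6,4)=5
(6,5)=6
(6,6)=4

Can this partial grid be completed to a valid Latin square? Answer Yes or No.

No

Day 2, shift 2: day 2 together with shift 2 already contain {1, 2, 3, 4, 5, 6} — every symbol — so nothing can go there. The grid has no valid completion.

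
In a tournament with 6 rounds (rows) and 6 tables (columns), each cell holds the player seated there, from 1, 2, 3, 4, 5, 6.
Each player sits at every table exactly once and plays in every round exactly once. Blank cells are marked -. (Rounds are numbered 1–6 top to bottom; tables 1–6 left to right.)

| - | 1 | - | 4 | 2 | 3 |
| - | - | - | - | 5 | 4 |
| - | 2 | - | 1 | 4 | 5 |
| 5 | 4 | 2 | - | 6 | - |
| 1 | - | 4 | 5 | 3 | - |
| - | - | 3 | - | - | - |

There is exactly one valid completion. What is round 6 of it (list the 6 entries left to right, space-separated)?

4 5 3 2 1 6

Round 6, table 5: round 6 has {3} and table 5 has {2, 3, 4, 5, 6}, leaving only 1.
Round 1, table 1: round 1 has {1, 2, 3, 4} and table 1 has {1, 5}, leaving only 6.
Round 1, table 3: round 1 has {1, 2, 3, 4, 6} and table 3 has {2, 3, 4}, leaving only 5.
Round 3, table 1: round 3 has {1, 2, 4, 5} and table 1 has {1, 5, 6}, leaving only 3.
Round 2, table 1: round 2 has {4, 5} and table 1 has {1, 3, 5, 6}, leaving only 2.
Round 6, table 1: round 6 has {1, 3} and table 1 has {1, 2, 3, 5, 6}, leaving only 4.
Round 3, table 3: round 3 has {1, 2, 3, 4, 5} and table 3 has {2, 3, 4, 5}, leaving only 6.
Round 2, table 3: round 2 has {2, 4, 5} and table 3 has {2, 3, 4, 5, 6}, leaving only 1.
Round 4, table 4: round 4 has {2, 4, 5, 6} and table 4 has {1, 4, 5}, leaving only 3.
Round 2, table 4: round 2 has {1, 2, 4, 5} and table 4 has {1, 3, 4, 5}, leaving only 6.
Round 6, table 4: round 6 has {1, 3, 4} and table 4 has {1, 3, 4, 5, 6}, leaving only 2.
Round 6, table 6: round 6 has {1, 2, 3, 4} and table 6 has {3, 4, 5}, leaving only 6.
Round 6, table 2: round 6 has {1, 2, 3, 4, 6} and table 2 has {1, 2, 4}, leaving only 5.
So round 6 reads: 4 5 3 2 1 6.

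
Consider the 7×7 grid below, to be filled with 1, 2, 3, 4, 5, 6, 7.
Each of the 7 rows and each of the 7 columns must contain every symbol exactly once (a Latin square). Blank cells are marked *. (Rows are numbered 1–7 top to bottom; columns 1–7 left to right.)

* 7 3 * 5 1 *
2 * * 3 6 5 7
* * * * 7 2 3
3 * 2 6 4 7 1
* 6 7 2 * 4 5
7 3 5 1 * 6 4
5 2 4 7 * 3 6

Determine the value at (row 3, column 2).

Row 1, column 4: row 1 has {1, 3, 5, 7} and column 4 has {1, 2, 3, 6, 7}, leaving only 4.
Row 1, column 1: row 1 has {1, 3, 4, 5, 7} and column 1 has {2, 3, 5, 7}, leaving only 6.
Row 1, column 7: row 1 has {1, 3, 4, 5, 6, 7} and column 7 has {1, 3, 4, 5, 6, 7}, leaving only 2.
Row 2, column 3: row 2 has {2, 3, 5, 6, 7} and column 3 has {2, 3, 4, 5, 7}, leaving only 1.
Row 2, column 2: row 2 has {1, 2, 3, 5, 6, 7} and column 2 has {2, 3, 6, 7}, leaving only 4.
Row 3, column 3: row 3 has {2, 3, 7} and column 3 has {1, 2, 3, 4, 5, 7}, leaving only 6.
Row 3, column 4: row 3 has {2, 3, 6, 7} and column 4 has {1, 2, 3, 4, 6, 7}, leaving only 5.
Row 3 already has {2, 3, 5, 6, 7} and column 2 already has {2, 3, 4, 6, 7}, so row 3, column 2 must be 1.

1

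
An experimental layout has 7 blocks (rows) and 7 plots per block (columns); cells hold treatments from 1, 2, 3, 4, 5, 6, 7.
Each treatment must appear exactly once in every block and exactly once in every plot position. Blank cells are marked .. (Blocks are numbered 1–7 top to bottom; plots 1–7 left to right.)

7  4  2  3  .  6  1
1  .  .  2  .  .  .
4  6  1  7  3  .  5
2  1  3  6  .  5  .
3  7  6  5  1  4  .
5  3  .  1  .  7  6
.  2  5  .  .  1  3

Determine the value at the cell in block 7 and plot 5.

7

Block 1, plot 5: block 1 has {1, 2, 3, 4, 6, 7} and plot 5 has {1, 3}, leaving only 5.
Block 2, plot 2: block 2 has {1, 2} and plot 2 has {1, 2, 3, 4, 6, 7}, leaving only 5.
Block 2, plot 6: block 2 has {1, 2, 5} and plot 6 has {1, 4, 5, 6, 7}, leaving only 3.
Block 3, plot 6: block 3 has {1, 3, 4, 5, 6, 7} and plot 6 has {1, 3, 4, 5, 6, 7}, leaving only 2.
Block 5, plot 7: block 5 has {1, 3, 4, 5, 6, 7} and plot 7 has {1, 3, 5, 6}, leaving only 2.
Block 6, plot 3: block 6 has {1, 3, 5, 6, 7} and plot 3 has {1, 2, 3, 5, 6}, leaving only 4.
Block 2, plot 3: block 2 has {1, 2, 3, 5} and plot 3 has {1, 2, 3, 4, 5, 6}, leaving only 7.
Block 2, plot 7: block 2 has {1, 2, 3, 5, 7} and plot 7 has {1, 2, 3, 5, 6}, leaving only 4.
Block 2, plot 5: block 2 has {1, 2, 3, 4, 5, 7} and plot 5 has {1, 3, 5}, leaving only 6.
Block 4, plot 7: block 4 has {1, 2, 3, 5, 6} and plot 7 has {1, 2, 3, 4, 5, 6}, leaving only 7.
Block 4, plot 5: block 4 has {1, 2, 3, 5, 6, 7} and plot 5 has {1, 3, 5, 6}, leaving only 4.
Block 7 already has {1, 2, 3, 5} and plot 5 already has {1, 3, 4, 5, 6}, so block 7, plot 5 must be 7.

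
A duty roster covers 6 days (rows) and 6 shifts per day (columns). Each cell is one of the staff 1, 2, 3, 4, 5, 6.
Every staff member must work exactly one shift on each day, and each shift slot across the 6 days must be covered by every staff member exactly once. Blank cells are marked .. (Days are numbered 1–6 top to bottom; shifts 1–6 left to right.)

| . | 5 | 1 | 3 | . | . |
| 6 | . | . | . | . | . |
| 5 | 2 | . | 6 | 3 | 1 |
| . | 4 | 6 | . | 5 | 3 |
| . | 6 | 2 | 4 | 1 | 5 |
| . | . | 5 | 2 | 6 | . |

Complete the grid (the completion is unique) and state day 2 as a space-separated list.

6 1 3 5 4 2

Day 3, shift 3: day 3 has {1, 2, 3, 5, 6} and shift 3 has {1, 2, 5, 6}, leaving only 4.
Day 2, shift 3: day 2 has {6} and shift 3 has {1, 2, 4, 5, 6}, leaving only 3.
Day 2, shift 2: day 2 has {3, 6} and shift 2 has {2, 4, 5, 6}, leaving only 1.
Day 2, shift 4: day 2 has {1, 3, 6} and shift 4 has {2, 3, 4, 6}, leaving only 5.
Day 4, shift 4: day 4 has {3, 4, 5, 6} and shift 4 has {2, 3, 4, 5, 6}, leaving only 1.
Day 4, shift 1: day 4 has {1, 3, 4, 5, 6} and shift 1 has {5, 6}, leaving only 2.
Day 1, shift 1: day 1 has {1, 3, 5} and shift 1 has {2, 5, 6}, leaving only 4.
Day 1, shift 5: day 1 has {1, 3, 4, 5} and shift 5 has {1, 3, 5, 6}, leaving only 2.
Day 2, shift 5: day 2 has {1, 3, 5, 6} and shift 5 has {1, 2, 3, 5, 6}, leaving only 4.
Day 2, shift 6: day 2 has {1, 3, 4, 5, 6} and shift 6 has {1, 3, 5}, leaving only 2.
So day 2 reads: 6 1 3 5 4 2.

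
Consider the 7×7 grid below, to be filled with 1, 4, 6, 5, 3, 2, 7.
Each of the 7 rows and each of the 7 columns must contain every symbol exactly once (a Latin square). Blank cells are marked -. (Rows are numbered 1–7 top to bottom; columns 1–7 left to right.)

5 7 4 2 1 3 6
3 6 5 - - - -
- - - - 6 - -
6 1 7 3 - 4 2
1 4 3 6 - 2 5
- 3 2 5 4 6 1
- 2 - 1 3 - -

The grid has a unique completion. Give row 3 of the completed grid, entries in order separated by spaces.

2 5 1 4 6 7 3

Row 3, column 2: row 3 has {6} and column 2 has {1, 4, 6, 3, 2, 7}, leaving only 5.
Row 3, column 3: row 3 has {6, 5} and column 3 has {4, 5, 3, 2, 7}, leaving only 1.
Row 3, column 6: row 3 has {1, 6, 5} and column 6 has {4, 6, 3, 2}, leaving only 7.
Row 3, column 4: row 3 has {1, 6, 5, 7} and column 4 has {1, 6, 5, 3, 2}, leaving only 4.
Row 3, column 1: row 3 has {1, 4, 6, 5, 7} and column 1 has {1, 6, 5, 3}, leaving only 2.
Row 3, column 7: row 3 has {1, 4, 6, 5, 2, 7} and column 7 has {1, 6, 5, 2}, leaving only 3.
So row 3 reads: 2 5 1 4 6 7 3.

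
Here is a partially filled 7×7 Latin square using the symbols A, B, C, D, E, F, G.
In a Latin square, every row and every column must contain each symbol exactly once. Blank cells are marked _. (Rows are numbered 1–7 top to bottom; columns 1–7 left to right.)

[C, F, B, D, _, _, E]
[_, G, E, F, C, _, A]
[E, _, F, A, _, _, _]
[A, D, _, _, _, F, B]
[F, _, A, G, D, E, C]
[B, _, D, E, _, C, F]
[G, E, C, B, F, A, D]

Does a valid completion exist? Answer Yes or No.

No row or column among the givens repeats a symbol, and propagating forced cells runs into no contradiction.
One valid completion exists (for instance, C F B D A G E / D G E F C B A / E C F A B D G / A D G C E F B / F B A G D E C / B A D E G C F / G E C B F A D).

Yes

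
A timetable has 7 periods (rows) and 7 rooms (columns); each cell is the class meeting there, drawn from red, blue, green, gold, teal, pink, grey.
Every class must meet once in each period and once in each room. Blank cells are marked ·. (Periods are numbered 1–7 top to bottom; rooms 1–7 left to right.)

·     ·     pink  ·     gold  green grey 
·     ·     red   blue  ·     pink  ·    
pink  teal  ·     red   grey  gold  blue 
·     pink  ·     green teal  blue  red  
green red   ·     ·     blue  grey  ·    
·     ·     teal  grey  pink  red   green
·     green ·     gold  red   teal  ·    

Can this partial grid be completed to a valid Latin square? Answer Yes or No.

Yes

No period or room among the givens repeats a symbol, and propagating forced cells runs into no contradiction.
One valid completion exists (for instance, red blue pink teal gold green grey / teal grey red blue green pink gold / pink teal green red grey gold blue / gold pink grey green teal blue red / green red gold pink blue grey teal / blue gold teal grey pink red green / grey green blue gold red teal pink).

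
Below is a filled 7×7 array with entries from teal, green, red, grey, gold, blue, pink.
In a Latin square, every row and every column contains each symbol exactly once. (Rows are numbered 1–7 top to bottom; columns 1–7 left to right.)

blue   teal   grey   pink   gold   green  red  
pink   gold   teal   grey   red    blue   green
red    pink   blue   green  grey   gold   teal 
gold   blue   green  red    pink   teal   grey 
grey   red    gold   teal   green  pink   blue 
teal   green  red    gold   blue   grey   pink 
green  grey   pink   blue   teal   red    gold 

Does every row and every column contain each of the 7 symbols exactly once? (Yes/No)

Yes

Each row is a permutation of the 7 symbols, and so is each column.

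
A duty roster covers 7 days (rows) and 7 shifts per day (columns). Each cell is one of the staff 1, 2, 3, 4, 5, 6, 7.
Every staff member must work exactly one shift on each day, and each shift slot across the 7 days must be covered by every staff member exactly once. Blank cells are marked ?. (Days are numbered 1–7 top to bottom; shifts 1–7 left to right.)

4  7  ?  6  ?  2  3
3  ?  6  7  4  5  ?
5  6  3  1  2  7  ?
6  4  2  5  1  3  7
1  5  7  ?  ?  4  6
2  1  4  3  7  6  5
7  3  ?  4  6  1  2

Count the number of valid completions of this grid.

Day 1, shift 3: eliminating its day and shift leaves {1, 5}.
Day 1, shift 5: eliminating its day and shift leaves {5}.
Day 2, shift 2: eliminating its day and shift leaves {2}.
Day 2, shift 7: eliminating its day and shift leaves {1}.
Day 3, shift 7: eliminating its day and shift leaves {4}.
Day 5, shift 4: eliminating its day and shift leaves {2}.
Day 5, shift 5: eliminating its day and shift leaves {3}.
Day 7, shift 3: eliminating its day and shift leaves {5}.
Only one assignment across all blanks avoids any day or shift repeat, giving 1 completion.

1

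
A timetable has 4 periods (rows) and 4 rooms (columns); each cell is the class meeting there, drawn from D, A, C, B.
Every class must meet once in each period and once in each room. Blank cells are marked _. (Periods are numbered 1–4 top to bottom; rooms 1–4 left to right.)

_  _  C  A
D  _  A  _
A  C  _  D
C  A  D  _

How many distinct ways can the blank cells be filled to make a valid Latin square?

1

Period 1, room 1: eliminating its period and room leaves {B}.
Period 1, room 2: eliminating its period and room leaves {D, B}.
Period 2, room 2: eliminating its period and room leaves {B}.
Period 2, room 4: eliminating its period and room leaves {C, B}.
Period 3, room 3: eliminating its period and room leaves {B}.
Period 4, room 4: eliminating its period and room leaves {B}.
Only one assignment across all blanks avoids any period or room repeat, giving 1 completion.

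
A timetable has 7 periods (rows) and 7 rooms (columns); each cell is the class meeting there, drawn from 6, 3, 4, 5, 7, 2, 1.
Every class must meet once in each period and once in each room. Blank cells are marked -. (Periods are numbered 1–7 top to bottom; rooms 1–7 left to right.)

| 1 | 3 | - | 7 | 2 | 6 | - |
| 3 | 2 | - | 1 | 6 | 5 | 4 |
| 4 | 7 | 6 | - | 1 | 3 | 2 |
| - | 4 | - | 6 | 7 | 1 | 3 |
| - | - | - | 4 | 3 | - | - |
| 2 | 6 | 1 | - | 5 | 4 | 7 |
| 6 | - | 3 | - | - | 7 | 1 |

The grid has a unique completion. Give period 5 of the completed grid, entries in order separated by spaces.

Period 5, room 6: period 5 has {3, 4} and room 6 has {6, 3, 4, 5, 7, 1}, leaving only 2.
Period 1, room 7: period 1 has {6, 3, 7, 2, 1} and room 7 has {3, 4, 7, 2, 1}, leaving only 5.
Period 5, room 7: period 5 has {3, 4, 2} and room 7 has {3, 4, 5, 7, 2, 1}, leaving only 6.
Period 1, room 3: period 1 has {6, 3, 5, 7, 2, 1} and room 3 has {6, 3, 1}, leaving only 4.
Period 2, room 3: period 2 has {6, 3, 4, 5, 2, 1} and room 3 has {6, 3, 4, 1}, leaving only 7.
Period 5, room 3: period 5 has {6, 3, 4, 2} and room 3 has {6, 3, 4, 7, 1}, leaving only 5.
Period 5, room 1: period 5 has {6, 3, 4, 5, 2} and room 1 has {6, 3, 4, 2, 1}, leaving only 7.
Period 5, room 2: period 5 has {6, 3, 4, 5, 7, 2} and room 2 has {6, 3, 4, 7, 2}, leaving only 1.
So period 5 reads: 7 1 5 4 3 2 6.

7 1 5 4 3 2 6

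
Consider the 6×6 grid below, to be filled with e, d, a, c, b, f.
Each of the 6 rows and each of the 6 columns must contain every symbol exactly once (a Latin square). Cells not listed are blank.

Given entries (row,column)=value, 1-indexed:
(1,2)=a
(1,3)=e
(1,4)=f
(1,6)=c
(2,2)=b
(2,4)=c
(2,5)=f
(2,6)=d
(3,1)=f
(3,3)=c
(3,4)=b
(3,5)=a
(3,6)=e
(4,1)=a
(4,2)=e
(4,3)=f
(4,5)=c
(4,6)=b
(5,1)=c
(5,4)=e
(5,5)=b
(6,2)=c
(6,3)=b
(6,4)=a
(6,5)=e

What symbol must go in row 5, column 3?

d

Row 1, column 5: row 1 has {e, a, c, f} and column 5 has {e, a, c, b, f}, leaving only d.
Row 1, column 1: row 1 has {e, d, a, c, f} and column 1 has {a, c, f}, leaving only b.
Row 2, column 1: row 2 has {d, c, b, f} and column 1 has {a, c, b, f}, leaving only e.
Row 2, column 3: row 2 has {e, d, c, b, f} and column 3 has {e, c, b, f}, leaving only a.
Row 5 already has {e, c, b} and column 3 already has {e, a, c, b, f}, so row 5, column 3 must be d.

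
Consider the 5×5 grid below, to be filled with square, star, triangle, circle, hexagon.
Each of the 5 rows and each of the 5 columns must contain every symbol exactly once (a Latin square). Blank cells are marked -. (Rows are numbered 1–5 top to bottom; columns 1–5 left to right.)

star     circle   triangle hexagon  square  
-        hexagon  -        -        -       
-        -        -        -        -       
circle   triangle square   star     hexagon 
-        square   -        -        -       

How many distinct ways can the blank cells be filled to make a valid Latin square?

6

Row 2, column 1: eliminating its row and column leaves {square, triangle}.
Row 2, column 3: eliminating its row and column leaves {star, circle}.
Row 2, column 4: eliminating its row and column leaves {square, triangle, circle}.
Row 2, column 5: eliminating its row and column leaves {star, triangle, circle}.
Row 3, column 1: eliminating its row and column leaves {square, triangle, hexagon}.
Row 3, column 2: eliminating its row and column leaves {star}.
Row 3, column 3: eliminating its row and column leaves {star, circle, hexagon}.
Row 3, column 4: eliminating its row and column leaves {square, triangle, circle}.
Row 3, column 5: eliminating its row and column leaves {star, triangle, circle}.
Row 5, column 1: eliminating its row and column leaves {triangle, hexagon}.
Row 5, column 3: eliminating its row and column leaves {star, circle, hexagon}.
Row 5, column 4: eliminating its row and column leaves {triangle, circle}.
Row 5, column 5: eliminating its row and column leaves {star, triangle, circle}.
Enumerating the assignments across these blanks that avoid any row or column repeat gives 6 completions.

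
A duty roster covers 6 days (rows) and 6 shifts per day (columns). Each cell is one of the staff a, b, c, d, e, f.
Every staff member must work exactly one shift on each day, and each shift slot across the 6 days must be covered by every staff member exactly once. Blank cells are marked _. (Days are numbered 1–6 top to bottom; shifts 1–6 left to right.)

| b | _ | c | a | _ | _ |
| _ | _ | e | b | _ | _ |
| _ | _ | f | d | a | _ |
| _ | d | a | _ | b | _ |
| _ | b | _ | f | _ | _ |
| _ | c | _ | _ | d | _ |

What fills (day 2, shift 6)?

c

Day 3, shift 2: day 3 has {a, d, f} and shift 2 has {b, c, d}, leaving only e.
Day 1, shift 2: day 1 has {a, b, c} and shift 2 has {b, c, d, e}, leaving only f.
Day 1, shift 5: day 1 has {a, b, c, f} and shift 5 has {a, b, d}, leaving only e.
Day 1, shift 6: day 1 has {a, b, c, e, f} and shift 6 has {}, leaving only d.
Day 2, shift 2: day 2 has {b, e} and shift 2 has {b, c, d, e, f}, leaving only a.
Day 3, shift 1: day 3 has {a, d, e, f} and shift 1 has {b}, leaving only c.
Day 3, shift 6: day 3 has {a, c, d, e, f} and shift 6 has {d}, leaving only b.
Day 5, shift 3: day 5 has {b, f} and shift 3 has {a, c, e, f}, leaving only d.
Day 5, shift 5: day 5 has {b, d, f} and shift 5 has {a, b, d, e}, leaving only c.
Day 2, shift 5: day 2 has {a, b, e} and shift 5 has {a, b, c, d, e}, leaving only f.
Day 2 already has {a, b, e, f} and shift 6 already has {b, d}, so day 2, shift 6 must be c.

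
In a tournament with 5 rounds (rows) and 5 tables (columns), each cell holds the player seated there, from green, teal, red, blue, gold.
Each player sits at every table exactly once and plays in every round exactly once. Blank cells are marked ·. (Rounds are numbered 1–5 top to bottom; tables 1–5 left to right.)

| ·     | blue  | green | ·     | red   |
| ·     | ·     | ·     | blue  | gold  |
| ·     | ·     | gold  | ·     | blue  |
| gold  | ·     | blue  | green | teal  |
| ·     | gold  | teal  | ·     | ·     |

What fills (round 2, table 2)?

teal

Round 1, table 1: round 1 has {green, red, blue} and table 1 has {gold}, leaving only teal.
Round 1, table 4: round 1 has {green, teal, red, blue} and table 4 has {green, blue}, leaving only gold.
Round 2, table 3: round 2 has {blue, gold} and table 3 has {green, teal, blue, gold}, leaving only red.
Round 2, table 1: round 2 has {red, blue, gold} and table 1 has {teal, gold}, leaving only green.
Round 2 already has {green, red, blue, gold} and table 2 already has {blue, gold}, so round 2, table 2 must be teal.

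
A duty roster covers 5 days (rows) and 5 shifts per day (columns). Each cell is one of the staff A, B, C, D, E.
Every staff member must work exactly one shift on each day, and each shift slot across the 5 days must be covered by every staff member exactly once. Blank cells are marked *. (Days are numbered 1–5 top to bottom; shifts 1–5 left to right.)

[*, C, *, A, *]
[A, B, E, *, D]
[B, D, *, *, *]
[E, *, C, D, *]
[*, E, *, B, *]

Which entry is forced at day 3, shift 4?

E

Day 1, shift 1: day 1 has {A, C} and shift 1 has {A, B, E}, leaving only D.
Day 1, shift 3: day 1 has {A, C, D} and shift 3 has {C, E}, leaving only B.
Day 1, shift 5: day 1 has {A, B, C, D} and shift 5 has {D}, leaving only E.
Day 2, shift 4: day 2 has {A, B, D, E} and shift 4 has {A, B, D}, leaving only C.
Day 3 already has {B, D} and shift 4 already has {A, B, C, D}, so day 3, shift 4 must be E.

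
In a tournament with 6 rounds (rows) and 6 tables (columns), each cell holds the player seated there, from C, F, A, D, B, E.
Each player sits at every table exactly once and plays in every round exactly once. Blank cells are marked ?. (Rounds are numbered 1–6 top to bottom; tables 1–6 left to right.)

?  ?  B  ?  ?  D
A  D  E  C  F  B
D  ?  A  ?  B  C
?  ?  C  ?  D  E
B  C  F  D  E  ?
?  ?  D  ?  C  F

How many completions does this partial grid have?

Round 1, table 1: eliminating its round and table leaves {C, F, E}.
Round 1, table 2: eliminating its round and table leaves {F, A, E}.
Round 1, table 4: eliminating its round and table leaves {F, A, E}.
Round 1, table 5: eliminating its round and table leaves {A}.
Round 3, table 2: eliminating its round and table leaves {F, E}.
Round 3, table 4: eliminating its round and table leaves {F, E}.
Round 4, table 1: eliminating its round and table leaves {F}.
Round 4, table 2: eliminating its round and table leaves {F, A, B}.
Round 4, table 4: eliminating its round and table leaves {F, A, B}.
Round 5, table 6: eliminating its round and table leaves {A}.
Round 6, table 1: eliminating its round and table leaves {E}.
Round 6, table 2: eliminating its round and table leaves {A, B, E}.
Round 6, table 4: eliminating its round and table leaves {A, B, E}.
Enumerating the assignments across these blanks that avoid any round or table repeat gives 4 completions.

4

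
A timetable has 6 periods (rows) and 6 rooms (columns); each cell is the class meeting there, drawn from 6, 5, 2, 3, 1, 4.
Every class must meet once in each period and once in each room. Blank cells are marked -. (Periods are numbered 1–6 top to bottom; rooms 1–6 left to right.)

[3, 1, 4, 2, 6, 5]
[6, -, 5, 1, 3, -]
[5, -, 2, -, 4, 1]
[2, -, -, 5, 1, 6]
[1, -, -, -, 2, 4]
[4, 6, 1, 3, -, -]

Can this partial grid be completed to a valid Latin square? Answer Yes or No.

No

Period 2, room 6: period 2 has {6, 5, 3, 1} and room 6 has {6, 5, 1, 4}, so it must be 2.
Now period 6, room 6: period 6 together with room 6 already contain {6, 5, 2, 3, 1, 4} — every symbol — so nothing can go there. The grid has no valid completion.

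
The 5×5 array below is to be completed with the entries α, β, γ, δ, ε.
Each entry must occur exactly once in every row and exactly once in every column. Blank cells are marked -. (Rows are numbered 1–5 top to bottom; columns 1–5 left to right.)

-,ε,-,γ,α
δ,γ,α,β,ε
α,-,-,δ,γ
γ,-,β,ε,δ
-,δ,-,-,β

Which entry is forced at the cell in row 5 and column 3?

Row 1, column 1: row 1 has {α, γ, ε} and column 1 has {α, γ, δ}, leaving only β.
Row 1, column 3: row 1 has {α, β, γ, ε} and column 3 has {α, β}, leaving only δ.
Row 3, column 2: row 3 has {α, γ, δ} and column 2 has {γ, δ, ε}, leaving only β.
Row 3, column 3: row 3 has {α, β, γ, δ} and column 3 has {α, β, δ}, leaving only ε.
Row 5 already has {β, δ} and column 3 already has {α, β, δ, ε}, so row 5, column 3 must be γ.

γ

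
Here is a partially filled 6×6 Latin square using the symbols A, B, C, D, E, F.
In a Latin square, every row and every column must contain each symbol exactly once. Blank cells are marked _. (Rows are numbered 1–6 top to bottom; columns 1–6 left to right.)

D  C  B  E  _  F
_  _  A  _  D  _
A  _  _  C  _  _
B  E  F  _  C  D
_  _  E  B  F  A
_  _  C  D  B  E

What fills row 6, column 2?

A

Row 1, column 5: row 1 has {B, C, D, E, F} and column 5 has {B, C, D, F}, leaving only A.
Row 2, column 4: row 2 has {A, D} and column 4 has {B, C, D, E}, leaving only F.
Row 2, column 2: row 2 has {A, D, F} and column 2 has {C, E}, leaving only B.
Row 2, column 6: row 2 has {A, B, D, F} and column 6 has {A, D, E, F}, leaving only C.
Row 2, column 1: row 2 has {A, B, C, D, F} and column 1 has {A, B, D}, leaving only E.
Row 3, column 3: row 3 has {A, C} and column 3 has {A, B, C, E, F}, leaving only D.
Row 3, column 2: row 3 has {A, C, D} and column 2 has {B, C, E}, leaving only F.
Row 6 already has {B, C, D, E} and column 2 already has {B, C, E, F}, so row 6, column 2 must be A.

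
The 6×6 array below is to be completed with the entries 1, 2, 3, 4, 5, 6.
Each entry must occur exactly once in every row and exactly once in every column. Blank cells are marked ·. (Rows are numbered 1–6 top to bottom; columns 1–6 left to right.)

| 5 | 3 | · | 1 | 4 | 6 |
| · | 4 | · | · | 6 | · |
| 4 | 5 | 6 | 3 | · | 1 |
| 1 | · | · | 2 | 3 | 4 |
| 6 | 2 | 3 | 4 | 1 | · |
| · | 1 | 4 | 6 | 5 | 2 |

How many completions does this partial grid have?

Row 1, column 3: eliminating its row and column leaves {2}.
Row 2, column 1: eliminating its row and column leaves {2, 3}.
Row 2, column 3: eliminating its row and column leaves {1, 2, 5}.
Row 2, column 4: eliminating its row and column leaves {5}.
Row 2, column 6: eliminating its row and column leaves {3, 5}.
Row 3, column 5: eliminating its row and column leaves {2}.
Row 4, column 2: eliminating its row and column leaves {6}.
Row 4, column 3: eliminating its row and column leaves {5}.
Row 5, column 6: eliminating its row and column leaves {5}.
Row 6, column 1: eliminating its row and column leaves {3}.
Only one assignment across all blanks avoids any row or column repeat, giving 1 completion.

1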